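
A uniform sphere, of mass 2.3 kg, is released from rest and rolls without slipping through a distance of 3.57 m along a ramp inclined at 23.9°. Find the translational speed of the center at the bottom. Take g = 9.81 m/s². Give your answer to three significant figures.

v ≈ 4.50 m/s

With I = (2/5)MR², the ratio k = I/(MR²) is 0.4.
The rolling condition ω = v/R makes the rotational term ½I(v/R)² = ½kMv², so KE_total = ½(1+k)Mv² = (7/10)Mv².
The vertical drop is h = L sinθ = 3.57 × sin23.9° = 1.446 m.
Energy conservation: Mgh = (7/10)Mv², so v = √(2gh/(1+k)) = √(2 × 9.81 × 1.446 / 1.4) ≈ 4.50 m/s.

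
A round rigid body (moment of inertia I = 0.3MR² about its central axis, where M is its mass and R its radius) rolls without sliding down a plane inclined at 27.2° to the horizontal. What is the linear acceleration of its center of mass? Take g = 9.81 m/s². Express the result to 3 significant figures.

a ≈ 3.45 m/s²

Here I = 0.3MR², so the shape factor k = I/(MR²) = 0.3.
Along the incline Mg sinθ − f = Ma, and torque about the center fR = Iα = kMR²(a/R) gives f = kMa.
Eliminating f: Mg sinθ = (1+k)Ma, so a = g sinθ/(1+k) = 9.81 × sin27.2° / 1.3 ≈ 3.45 m/s².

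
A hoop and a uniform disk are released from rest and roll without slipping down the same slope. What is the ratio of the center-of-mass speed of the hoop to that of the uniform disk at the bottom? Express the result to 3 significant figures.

Each satisfies Mgh = ½(1+k)Mv² with k = I/(MR²), so v ∝ 1/√(1+k).
For the hoop k = 1; for the uniform disk k = 0.5.
v₁/v₂ = √((1+k₂)/(1+k₁)) = √(1.5/2) ≈ 0.866.

v_ratio ≈ 0.866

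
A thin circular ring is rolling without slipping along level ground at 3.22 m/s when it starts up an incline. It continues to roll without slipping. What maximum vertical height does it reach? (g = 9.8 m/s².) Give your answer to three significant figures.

h ≈ 1.06 m

Here I = MR², so the shape factor k = I/(MR²) = 1.
Pure rolling means v = ωR; then KE = ½Mv² + ½I(v/R)² = ½(1+k)Mv² = Mv².
At the top the kinetic energy is zero, so Mv₀² = Mgh.
Thus h = (1+k)v₀²/(2g) = 2 × 3.22² / (2 × 9.8) ≈ 1.06 m.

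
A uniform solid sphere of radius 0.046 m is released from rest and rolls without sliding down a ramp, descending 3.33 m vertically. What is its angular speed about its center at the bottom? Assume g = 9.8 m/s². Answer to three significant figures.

ω ≈ 148 rad/s

Here I = (2/5)MR², so the shape factor k = I/(MR²) = 0.4.
Pure rolling means v = ωR; then KE = ½Mv² + ½I(v/R)² = ½(1+k)Mv² = (7/10)Mv².
Energy conservation Mgh = ½(1+k)Mv² gives v = √(2gh/(1+k)) = √(2 × 9.8 × 3.33 / 1.4) = 6.828 m/s.
Then ω = v/R = 6.828 / 0.046 ≈ 148 rad/s.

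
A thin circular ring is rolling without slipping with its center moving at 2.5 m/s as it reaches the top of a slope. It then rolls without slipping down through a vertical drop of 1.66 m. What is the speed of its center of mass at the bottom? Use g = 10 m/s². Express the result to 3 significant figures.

v ≈ 4.78 m/s

Here I = MR², so the shape factor k = I/(MR²) = 1.
Pure rolling means v = ωR; then KE = ½Mv² + ½I(v/R)² = ½(1+k)Mv² = Mv².
Energy conservation: Mv₀² + Mgh = Mv², so v² = v₀² + 2gh/(1+k).
v = √(2.5² + 2×10×1.66/2) = √22.85 ≈ 4.78 m/s.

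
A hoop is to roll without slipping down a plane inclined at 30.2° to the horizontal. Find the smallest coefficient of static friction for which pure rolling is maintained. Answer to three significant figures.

With I = MR², the ratio k = I/(MR²) is 1.
Translational: Mg sinθ − f = Ma. Rotational about the CM: fR = Iα = kMRa, so f = kMa.
These give a = g sinθ/(1+k) and the required friction f = kMg sinθ/(1+k).
With N = Mg cosθ, the no-slip condition f ≤ μN gives μ_min = f/N = k tanθ/(1+k).
μ_min = 1 × tan30.2° / 2 ≈ 0.291.

μ_min ≈ 0.291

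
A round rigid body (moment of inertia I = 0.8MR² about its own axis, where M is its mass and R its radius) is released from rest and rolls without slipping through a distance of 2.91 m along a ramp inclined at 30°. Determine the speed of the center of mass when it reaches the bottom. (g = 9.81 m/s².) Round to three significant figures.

v ≈ 3.98 m/s

The moment of inertia is 0.8MR², giving k ≡ I/(MR²) = 0.8.
Since it rolls without slipping, ω = v/R and KE = ½Mv² + ½Iω² = ½(1+k)Mv² = (9/10)Mv².
The vertical drop is h = L sinθ = 2.91 × sin30° = 1.455 m.
Energy conservation: Mgh = (9/10)Mv², so v = √(2gh/(1+k)) = √(2 × 9.81 × 1.455 / 1.8) ≈ 3.98 m/s.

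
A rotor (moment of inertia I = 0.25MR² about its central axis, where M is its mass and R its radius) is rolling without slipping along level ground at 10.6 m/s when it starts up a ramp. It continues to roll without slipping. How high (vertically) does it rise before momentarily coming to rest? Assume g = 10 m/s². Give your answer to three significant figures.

With I = 0.25MR², the ratio k = I/(MR²) is 0.25.
Since it rolls without slipping, ω = v/R and KE = ½Mv² + ½Iω² = ½(1+k)Mv² = (5/8)Mv².
All of this converts to potential energy at the highest point: (5/8)Mv₀² = Mgh.
Thus h = (1+k)v₀²/(2g) = 1.25 × 10.6² / (2 × 10) ≈ 7.02 m.

h ≈ 7.02 m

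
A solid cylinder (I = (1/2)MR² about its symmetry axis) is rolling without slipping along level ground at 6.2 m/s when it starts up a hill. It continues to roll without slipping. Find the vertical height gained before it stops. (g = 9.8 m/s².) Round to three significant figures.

For this body I = (1/2)MR², i.e. k = I/(MR²) = 0.5.
Since it rolls without slipping, ω = v/R and KE = ½Mv² + ½Iω² = ½(1+k)Mv² = (3/4)Mv².
All of this converts to potential energy at the highest point: (3/4)Mv₀² = Mgh.
Thus h = (1+k)v₀²/(2g) = 1.5 × 6.2² / (2 × 9.8) ≈ 2.94 m.

h ≈ 2.94 m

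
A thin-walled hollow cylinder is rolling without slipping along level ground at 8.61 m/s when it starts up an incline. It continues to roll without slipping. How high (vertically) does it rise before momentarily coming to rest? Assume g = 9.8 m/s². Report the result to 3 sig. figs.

h ≈ 7.56 m

With I = MR², the ratio k = I/(MR²) is 1.
Rolling without slipping gives ω = v/R, so the total kinetic energy is ½Mv² + ½Iω² = ½(1+k)Mv² = Mv².
All of this converts to potential energy at the highest point: Mv₀² = Mgh.
Thus h = (1+k)v₀²/(2g) = 2 × 8.61² / (2 × 9.8) ≈ 7.56 m.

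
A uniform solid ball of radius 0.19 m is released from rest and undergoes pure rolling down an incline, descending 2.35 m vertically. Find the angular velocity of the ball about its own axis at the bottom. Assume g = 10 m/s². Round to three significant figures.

For this body I = (2/5)MR², i.e. k = I/(MR²) = 0.4.
Pure rolling means v = ωR; then KE = ½Mv² + ½I(v/R)² = ½(1+k)Mv² = (7/10)Mv².
Energy conservation Mgh = ½(1+k)Mv² gives v = √(2gh/(1+k)) = √(2 × 10 × 2.35 / 1.4) = 5.794 m/s.
The angular speed follows from ω = v/R = 5.794/0.19 ≈ 30.5 rad/s.

ω ≈ 30.5 rad/s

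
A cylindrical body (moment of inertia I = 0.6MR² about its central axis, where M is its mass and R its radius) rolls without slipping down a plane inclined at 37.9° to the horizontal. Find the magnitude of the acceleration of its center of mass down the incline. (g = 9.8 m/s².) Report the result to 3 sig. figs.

The moment of inertia is 0.6MR², giving k ≡ I/(MR²) = 0.6.
Translational: Mg sinθ − f = Ma. Rotational about the CM: fR = Iα = kMRa, so f = kMa.
Eliminating f: Mg sinθ = (1+k)Ma, so a = g sinθ/(1+k) = 9.8 × sin37.9° / 1.6 ≈ 3.76 m/s².

a ≈ 3.76 m/s²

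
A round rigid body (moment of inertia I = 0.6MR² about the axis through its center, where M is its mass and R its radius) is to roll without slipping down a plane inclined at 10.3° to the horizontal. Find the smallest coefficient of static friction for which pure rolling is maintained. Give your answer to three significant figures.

μ_min ≈ 0.0681

Here I = 0.6MR², so the shape factor k = I/(MR²) = 0.6.
Newton's second law down the slope: Mg sinθ − f = Ma. The torque equation fR = Iα (with α = a/R) gives f = kMa.
These give a = g sinθ/(1+k) and the required friction f = kMg sinθ/(1+k).
With N = Mg cosθ, the no-slip condition f ≤ μN gives μ_min = f/N = k tanθ/(1+k).
μ_min = 0.6 × tan10.3° / 1.6 ≈ 0.0681.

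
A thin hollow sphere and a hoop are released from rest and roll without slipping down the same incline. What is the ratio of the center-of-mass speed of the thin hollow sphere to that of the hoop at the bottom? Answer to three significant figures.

v_ratio ≈ 1.10

Each satisfies Mgh = ½(1+k)Mv² with k = I/(MR²), so v ∝ 1/√(1+k).
For the thin hollow sphere k = 2/3; for the hoop k = 1.
v₁/v₂ = √((1+k₂)/(1+k₁)) = √(2/1.667) ≈ 1.10.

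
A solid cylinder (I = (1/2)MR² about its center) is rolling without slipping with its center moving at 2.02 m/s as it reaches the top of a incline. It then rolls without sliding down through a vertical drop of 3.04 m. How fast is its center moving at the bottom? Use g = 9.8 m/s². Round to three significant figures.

With I = (1/2)MR², the ratio k = I/(MR²) is 0.5.
Since it rolls without slipping, ω = v/R and KE = ½Mv² + ½Iω² = ½(1+k)Mv² = (3/4)Mv².
Conserving energy between top and bottom: (3/4)Mv² = (3/4)Mv₀² + Mgh, hence v² = v₀² + 2gh/(1+k).
v = √(2.02² + 2×9.8×3.04/1.5) = √43.8 ≈ 6.62 m/s.

v ≈ 6.62 m/s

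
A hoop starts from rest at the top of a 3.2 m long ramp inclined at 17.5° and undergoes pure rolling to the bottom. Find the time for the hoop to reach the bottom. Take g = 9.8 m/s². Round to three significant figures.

t ≈ 2.08 s

With I = MR², the ratio k = I/(MR²) is 1.
Newton's second law down the slope: Mg sinθ − f = Ma. The torque equation fR = Iα (with α = a/R) gives f = kMa.
Hence a = g sinθ/(1+k) = 9.8×sin17.5°/2 = 1.473 m/s².
Starting from rest, L = ½at², so t = √(2L/a) = √(2×3.2/1.473) ≈ 2.08 s.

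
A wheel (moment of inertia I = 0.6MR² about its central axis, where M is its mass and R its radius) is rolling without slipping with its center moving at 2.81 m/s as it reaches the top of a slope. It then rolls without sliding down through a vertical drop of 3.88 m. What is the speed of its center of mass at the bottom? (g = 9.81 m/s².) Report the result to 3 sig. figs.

For this body I = 0.6MR², i.e. k = I/(MR²) = 0.6.
Pure rolling means v = ωR; then KE = ½Mv² + ½I(v/R)² = ½(1+k)Mv² = (4/5)Mv².
Conserving energy between top and bottom: (4/5)Mv² = (4/5)Mv₀² + Mgh, hence v² = v₀² + 2gh/(1+k).
v = √(2.81² + 2×9.81×3.88/1.6) = √55.47 ≈ 7.45 m/s.

v ≈ 7.45 m/s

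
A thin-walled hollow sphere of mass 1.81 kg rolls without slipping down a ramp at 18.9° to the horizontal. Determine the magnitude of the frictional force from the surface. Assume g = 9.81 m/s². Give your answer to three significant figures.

Here I = (2/3)MR², so the shape factor k = I/(MR²) = 2/3.
Translational: Mg sinθ − f = Ma. Rotational about the CM: fR = Iα = kMRa, so f = kMa.
Combining, a = g sinθ/(1+k) and f = kMa = kMg sinθ/(1+k).
f = (2/3) × 1.81 × 9.81 × sin18.9° / 1.667 ≈ 2.30 N.

f ≈ 2.30 N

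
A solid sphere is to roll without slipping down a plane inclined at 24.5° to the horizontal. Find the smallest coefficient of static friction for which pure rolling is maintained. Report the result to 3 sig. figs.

μ_min ≈ 0.130

For this body I = (2/5)MR², i.e. k = I/(MR²) = 0.4.
Along the incline Mg sinθ − f = Ma, and torque about the center fR = Iα = kMR²(a/R) gives f = kMa.
These give a = g sinθ/(1+k) and the required friction f = kMg sinθ/(1+k).
With N = Mg cosθ, the no-slip condition f ≤ μN gives μ_min = f/N = k tanθ/(1+k).
μ_min = 0.4 × tan24.5° / 1.4 ≈ 0.130.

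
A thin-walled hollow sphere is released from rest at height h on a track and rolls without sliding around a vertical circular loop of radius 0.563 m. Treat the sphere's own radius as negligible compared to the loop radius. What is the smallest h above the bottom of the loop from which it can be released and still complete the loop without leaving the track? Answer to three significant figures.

Here I = (2/3)MR², so the shape factor k = I/(MR²) = 2/3.
At the top, contact is just lost when gravity alone supplies the centripetal force: Mg = Mv_top²/r, i.e. v_top² = gr.
With ω = v/R, the kinetic energy at speed v is ½(1+k)Mv² = (5/6)Mv².
Energy conservation from release (height h) to the top (height 2r): Mgh = Mg(2r) + (5/6)M·gr.
Thus h_min = 2r + (1+k)r/2 = r(2 + 1.667/2) = 0.563 × 2.833 ≈ 1.60 m.

h_min ≈ 1.60 m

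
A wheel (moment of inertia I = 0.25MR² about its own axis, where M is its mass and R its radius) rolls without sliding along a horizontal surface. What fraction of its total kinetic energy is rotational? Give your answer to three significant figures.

fraction ≈ 0.200

The moment of inertia is 0.25MR², giving k ≡ I/(MR²) = 0.25.
Since ω = v/R, the translational part is ½Mv² and the rotational part is ½I(v/R)² = ½kMv²; the total is ½(1+k)Mv².
The rotational fraction is therefore k/(1+k) = 0.25/1.25 ≈ 0.200.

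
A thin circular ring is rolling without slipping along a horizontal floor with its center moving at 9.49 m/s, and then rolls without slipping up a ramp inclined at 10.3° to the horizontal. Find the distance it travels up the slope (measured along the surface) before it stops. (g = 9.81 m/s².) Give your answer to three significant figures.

d ≈ 51.3 m

With I = MR², the ratio k = I/(MR²) is 1.
Since it rolls without slipping, ω = v/R and KE = ½Mv² + ½Iω² = ½(1+k)Mv² = Mv².
Setting this equal to Mgh gives the vertical rise h = (1+k)v₀²/(2g) = 2×9.49²/(2×9.81) = 9.18 m.
Along the incline, d = h/sinθ = 9.18/sin10.3° ≈ 51.3 m.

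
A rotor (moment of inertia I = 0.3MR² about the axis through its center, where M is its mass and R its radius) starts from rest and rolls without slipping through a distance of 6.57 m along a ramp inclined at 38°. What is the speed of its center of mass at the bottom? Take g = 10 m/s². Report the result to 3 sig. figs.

v ≈ 7.89 m/s

Here I = 0.3MR², so the shape factor k = I/(MR²) = 0.3.
The rolling condition ω = v/R makes the rotational term ½I(v/R)² = ½kMv², so KE_total = ½(1+k)Mv² = (13/20)Mv².
The vertical drop is h = L sinθ = 6.57 × sin38° = 4.045 m.
Energy conservation: Mgh = (13/20)Mv², so v = √(2gh/(1+k)) = √(2 × 10 × 4.045 / 1.3) ≈ 7.89 m/s.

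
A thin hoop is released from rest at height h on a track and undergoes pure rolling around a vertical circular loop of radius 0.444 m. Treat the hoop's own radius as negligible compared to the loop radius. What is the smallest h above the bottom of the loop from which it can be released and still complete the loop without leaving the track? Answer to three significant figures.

Here I = MR², so the shape factor k = I/(MR²) = 1.
At the top, contact is just lost when gravity alone supplies the centripetal force: Mg = Mv_top²/r, i.e. v_top² = gr.
With ω = v/R, the kinetic energy at speed v is ½(1+k)Mv² = Mv².
Energy conservation from release (height h) to the top (height 2r): Mgh = Mg(2r) + M·gr.
Thus h_min = 2r + (1+k)r/2 = r(2 + 2/2) = 0.444 × 3 ≈ 1.33 m.

h_min ≈ 1.33 m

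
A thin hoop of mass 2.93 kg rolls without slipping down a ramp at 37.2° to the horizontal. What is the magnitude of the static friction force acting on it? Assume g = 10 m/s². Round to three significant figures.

For this body I = MR², i.e. k = I/(MR²) = 1.
Along the incline Mg sinθ − f = Ma, and torque about the center fR = Iα = kMR²(a/R) gives f = kMa.
Combining, a = g sinθ/(1+k) and f = kMa = kMg sinθ/(1+k).
f = 1 × 2.93 × 10 × sin37.2° / 2 ≈ 8.86 N.

f ≈ 8.86 N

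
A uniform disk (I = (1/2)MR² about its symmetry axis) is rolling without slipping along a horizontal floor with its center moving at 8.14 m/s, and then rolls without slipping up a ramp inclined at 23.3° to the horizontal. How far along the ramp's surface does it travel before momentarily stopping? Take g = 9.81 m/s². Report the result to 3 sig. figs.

Here I = (1/2)MR², so the shape factor k = I/(MR²) = 0.5.
Rolling without slipping gives ω = v/R, so the total kinetic energy is ½Mv² + ½Iω² = ½(1+k)Mv² = (3/4)Mv².
Setting this equal to Mgh gives the vertical rise h = (1+k)v₀²/(2g) = 1.5×8.14²/(2×9.81) = 5.066 m.
Along the incline, d = h/sinθ = 5.066/sin23.3° ≈ 12.8 m.

d ≈ 12.8 m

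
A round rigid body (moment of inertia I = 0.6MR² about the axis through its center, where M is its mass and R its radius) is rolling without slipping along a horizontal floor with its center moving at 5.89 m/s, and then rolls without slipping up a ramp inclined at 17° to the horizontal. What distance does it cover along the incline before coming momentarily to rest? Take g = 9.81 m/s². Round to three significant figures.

With I = 0.6MR², the ratio k = I/(MR²) is 0.6.
Since it rolls without slipping, ω = v/R and KE = ½Mv² + ½Iω² = ½(1+k)Mv² = (4/5)Mv².
Setting this equal to Mgh gives the vertical rise h = (1+k)v₀²/(2g) = 1.6×5.89²/(2×9.81) = 2.829 m.
Along the incline, d = h/sinθ = 2.829/sin17° ≈ 9.68 m.

d ≈ 9.68 m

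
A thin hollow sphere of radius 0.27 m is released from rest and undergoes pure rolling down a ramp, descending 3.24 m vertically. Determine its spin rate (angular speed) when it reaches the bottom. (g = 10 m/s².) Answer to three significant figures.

ω ≈ 23.1 rad/s

For this body I = (2/3)MR², i.e. k = I/(MR²) = 2/3.
Rolling without slipping gives ω = v/R, so the total kinetic energy is ½Mv² + ½Iω² = ½(1+k)Mv² = (5/6)Mv².
Energy conservation Mgh = ½(1+k)Mv² gives v = √(2gh/(1+k)) = √(2 × 10 × 3.24 / 1.667) = 6.235 m/s.
Then ω = v/R = 6.235 / 0.27 ≈ 23.1 rad/s.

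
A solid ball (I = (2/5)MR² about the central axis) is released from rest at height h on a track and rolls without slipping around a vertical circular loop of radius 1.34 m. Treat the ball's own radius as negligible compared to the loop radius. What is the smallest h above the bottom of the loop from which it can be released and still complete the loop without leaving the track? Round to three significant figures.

h_min ≈ 3.62 m

Here I = (2/5)MR², so the shape factor k = I/(MR²) = 0.4.
At the top of the loop, the minimum-contact condition is Mg = Mv_top²/r, so v_top² = gr.
With ω = v/R, the kinetic energy at speed v is ½(1+k)Mv² = (7/10)Mv².
Energy conservation from release (height h) to the top (height 2r): Mgh = Mg(2r) + (7/10)M·gr.
Thus h_min = 2r + (1+k)r/2 = r(2 + 1.4/2) = 1.34 × 2.7 ≈ 3.62 m.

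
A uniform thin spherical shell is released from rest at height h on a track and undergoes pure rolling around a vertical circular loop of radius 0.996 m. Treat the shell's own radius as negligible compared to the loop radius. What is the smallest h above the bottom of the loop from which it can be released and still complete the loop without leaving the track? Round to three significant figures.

h_min ≈ 2.82 m

With I = (2/3)MR², the ratio k = I/(MR²) is 2/3.
At the top, contact is just lost when gravity alone supplies the centripetal force: Mg = Mv_top²/r, i.e. v_top² = gr.
With ω = v/R, the kinetic energy at speed v is ½(1+k)Mv² = (5/6)Mv².
Energy conservation from release (height h) to the top (height 2r): Mgh = Mg(2r) + (5/6)M·gr.
Thus h_min = 2r + (1+k)r/2 = r(2 + 1.667/2) = 0.996 × 2.833 ≈ 2.82 m.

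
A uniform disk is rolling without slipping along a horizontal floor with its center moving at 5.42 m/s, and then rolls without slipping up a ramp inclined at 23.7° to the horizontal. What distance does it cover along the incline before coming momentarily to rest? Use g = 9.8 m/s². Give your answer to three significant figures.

d ≈ 5.59 m

Here I = (1/2)MR², so the shape factor k = I/(MR²) = 0.5.
The rolling condition ω = v/R makes the rotational term ½I(v/R)² = ½kMv², so KE_total = ½(1+k)Mv² = (3/4)Mv².
Setting this equal to Mgh gives the vertical rise h = (1+k)v₀²/(2g) = 1.5×5.42²/(2×9.8) = 2.248 m.
Along the incline, d = h/sinθ = 2.248/sin23.7° ≈ 5.59 m.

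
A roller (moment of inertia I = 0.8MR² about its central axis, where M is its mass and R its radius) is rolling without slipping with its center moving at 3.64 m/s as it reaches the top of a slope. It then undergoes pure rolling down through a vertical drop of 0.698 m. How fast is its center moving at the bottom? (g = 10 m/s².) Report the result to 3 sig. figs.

The moment of inertia is 0.8MR², giving k ≡ I/(MR²) = 0.8.
Pure rolling means v = ωR; then KE = ½Mv² + ½I(v/R)² = ½(1+k)Mv² = (9/10)Mv².
Conserving energy between top and bottom: (9/10)Mv² = (9/10)Mv₀² + Mgh, hence v² = v₀² + 2gh/(1+k).
v = √(3.64² + 2×10×0.698/1.8) = √21.01 ≈ 4.58 m/s.

v ≈ 4.58 m/s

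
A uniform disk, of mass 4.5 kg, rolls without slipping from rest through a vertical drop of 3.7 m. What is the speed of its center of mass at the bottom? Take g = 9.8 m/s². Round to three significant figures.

With I = (1/2)MR², the ratio k = I/(MR²) is 0.5.
Rolling without slipping gives ω = v/R, so the total kinetic energy is ½Mv² + ½Iω² = ½(1+k)Mv² = (3/4)Mv².
Energy conservation: Mgh = (3/4)Mv², so v = √(2gh/(1+k)) = √(2 × 9.8 × 3.7 / 1.5) ≈ 6.95 m/s.

v ≈ 6.95 m/s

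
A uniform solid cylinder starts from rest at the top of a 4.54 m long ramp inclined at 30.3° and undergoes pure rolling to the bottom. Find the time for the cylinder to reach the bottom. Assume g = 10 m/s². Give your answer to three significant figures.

With I = (1/2)MR², the ratio k = I/(MR²) is 0.5.
Along the incline Mg sinθ − f = Ma, and torque about the center fR = Iα = kMR²(a/R) gives f = kMa.
Hence a = g sinθ/(1+k) = 10×sin30.3°/1.5 = 3.364 m/s².
Starting from rest, L = ½at², so t = √(2L/a) = √(2×4.54/3.364) ≈ 1.64 s.

t ≈ 1.64 s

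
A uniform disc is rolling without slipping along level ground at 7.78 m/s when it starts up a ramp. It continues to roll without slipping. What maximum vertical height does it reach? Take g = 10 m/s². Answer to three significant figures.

With I = (1/2)MR², the ratio k = I/(MR²) is 0.5.
Pure rolling means v = ωR; then KE = ½Mv² + ½I(v/R)² = ½(1+k)Mv² = (3/4)Mv².
At the top the kinetic energy is zero, so (3/4)Mv₀² = Mgh.
Thus h = (1+k)v₀²/(2g) = 1.5 × 7.78² / (2 × 10) ≈ 4.54 m.

h ≈ 4.54 m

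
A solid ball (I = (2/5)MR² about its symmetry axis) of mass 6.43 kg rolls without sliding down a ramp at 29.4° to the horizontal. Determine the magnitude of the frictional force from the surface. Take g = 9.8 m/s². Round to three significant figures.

With I = (2/5)MR², the ratio k = I/(MR²) is 0.4.
Along the incline Mg sinθ − f = Ma, and torque about the center fR = Iα = kMR²(a/R) gives f = kMa.
Combining, a = g sinθ/(1+k) and f = kMa = kMg sinθ/(1+k).
f = 0.4 × 6.43 × 9.8 × sin29.4° / 1.4 ≈ 8.84 N.

f ≈ 8.84 N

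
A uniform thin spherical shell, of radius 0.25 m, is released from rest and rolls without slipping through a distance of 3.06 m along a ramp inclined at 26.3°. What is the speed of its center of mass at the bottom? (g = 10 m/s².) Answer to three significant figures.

v ≈ 4.03 m/s

The moment of inertia is (2/3)MR², giving k ≡ I/(MR²) = 2/3.
Since it rolls without slipping, ω = v/R and KE = ½Mv² + ½Iω² = ½(1+k)Mv² = (5/6)Mv².
The vertical drop is h = L sinθ = 3.06 × sin26.3° = 1.356 m.
Energy conservation: Mgh = (5/6)Mv², so v = √(2gh/(1+k)) = √(2 × 10 × 1.356 / 1.667) ≈ 4.03 m/s.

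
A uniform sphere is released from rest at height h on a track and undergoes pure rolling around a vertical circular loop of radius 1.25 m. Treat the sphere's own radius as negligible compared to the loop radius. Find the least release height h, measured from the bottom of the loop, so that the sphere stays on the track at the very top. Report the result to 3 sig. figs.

Here I = (2/5)MR², so the shape factor k = I/(MR²) = 0.4.
At the top, contact is just lost when gravity alone supplies the centripetal force: Mg = Mv_top²/r, i.e. v_top² = gr.
With ω = v/R, the kinetic energy at speed v is ½(1+k)Mv² = (7/10)Mv².
Energy conservation from release (height h) to the top (height 2r): Mgh = Mg(2r) + (7/10)M·gr.
Thus h_min = 2r + (1+k)r/2 = r(2 + 1.4/2) = 1.25 × 2.7 ≈ 3.38 m.

h_min ≈ 3.38 m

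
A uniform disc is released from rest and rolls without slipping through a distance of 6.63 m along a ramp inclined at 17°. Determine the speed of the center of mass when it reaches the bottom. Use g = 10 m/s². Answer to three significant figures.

With I = (1/2)MR², the ratio k = I/(MR²) is 0.5.
Pure rolling means v = ωR; then KE = ½Mv² + ½I(v/R)² = ½(1+k)Mv² = (3/4)Mv².
The vertical drop is h = L sinθ = 6.63 × sin17° = 1.938 m.
Energy conservation: Mgh = (3/4)Mv², so v = √(2gh/(1+k)) = √(2 × 10 × 1.938 / 1.5) ≈ 5.08 m/s.

v ≈ 5.08 m/s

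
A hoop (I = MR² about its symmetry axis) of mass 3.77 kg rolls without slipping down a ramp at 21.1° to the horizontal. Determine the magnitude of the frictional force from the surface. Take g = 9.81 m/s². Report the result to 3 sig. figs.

f ≈ 6.66 N

For this body I = MR², i.e. k = I/(MR²) = 1.
Newton's second law down the slope: Mg sinθ − f = Ma. The torque equation fR = Iα (with α = a/R) gives f = kMa.
Combining, a = g sinθ/(1+k) and f = kMa = kMg sinθ/(1+k).
f = 1 × 3.77 × 9.81 × sin21.1° / 2 ≈ 6.66 N.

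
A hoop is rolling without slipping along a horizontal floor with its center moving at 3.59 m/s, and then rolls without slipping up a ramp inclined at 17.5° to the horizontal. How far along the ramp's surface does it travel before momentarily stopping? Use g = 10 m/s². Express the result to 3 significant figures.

For this body I = MR², i.e. k = I/(MR²) = 1.
Rolling without slipping gives ω = v/R, so the total kinetic energy is ½Mv² + ½Iω² = ½(1+k)Mv² = Mv².
Setting this equal to Mgh gives the vertical rise h = (1+k)v₀²/(2g) = 2×3.59²/(2×10) = 1.289 m.
The distance along the slope is d = h/sinθ = 1.289/sin17.5° ≈ 4.29 m.

d ≈ 4.29 m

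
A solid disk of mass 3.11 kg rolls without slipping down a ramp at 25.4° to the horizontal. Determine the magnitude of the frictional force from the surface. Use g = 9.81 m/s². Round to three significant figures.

For this body I = (1/2)MR², i.e. k = I/(MR²) = 0.5.
Along the incline Mg sinθ − f = Ma, and torque about the center fR = Iα = kMR²(a/R) gives f = kMa.
Combining, a = g sinθ/(1+k) and f = kMa = kMg sinθ/(1+k).
f = 0.5 × 3.11 × 9.81 × sin25.4° / 1.5 ≈ 4.36 N.

f ≈ 4.36 N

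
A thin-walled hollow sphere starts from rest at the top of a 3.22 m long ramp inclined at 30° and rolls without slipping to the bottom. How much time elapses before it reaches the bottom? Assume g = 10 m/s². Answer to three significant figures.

The moment of inertia is (2/3)MR², giving k ≡ I/(MR²) = 2/3.
Translational: Mg sinθ − f = Ma. Rotational about the CM: fR = Iα = kMRa, so f = kMa.
Hence a = g sinθ/(1+k) = 10×sin30°/1.667 = 3 m/s².
With constant a from rest, t = √(2L/a) = √(2·3.22/3) ≈ 1.47 s.

t ≈ 1.47 s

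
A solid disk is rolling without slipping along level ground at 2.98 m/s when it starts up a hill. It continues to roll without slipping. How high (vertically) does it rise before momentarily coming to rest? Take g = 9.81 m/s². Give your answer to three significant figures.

With I = (1/2)MR², the ratio k = I/(MR²) is 0.5.
Pure rolling means v = ωR; then KE = ½Mv² + ½I(v/R)² = ½(1+k)Mv² = (3/4)Mv².
All of this converts to potential energy at the highest point: (3/4)Mv₀² = Mgh.
Thus h = (1+k)v₀²/(2g) = 1.5 × 2.98² / (2 × 9.81) ≈ 0.679 m.

h ≈ 0.679 m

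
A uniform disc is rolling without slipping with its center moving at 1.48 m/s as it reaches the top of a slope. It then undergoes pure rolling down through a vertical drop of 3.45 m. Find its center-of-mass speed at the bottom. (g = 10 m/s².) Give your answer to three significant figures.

With I = (1/2)MR², the ratio k = I/(MR²) is 0.5.
The rolling condition ω = v/R makes the rotational term ½I(v/R)² = ½kMv², so KE_total = ½(1+k)Mv² = (3/4)Mv².
Energy conservation: (3/4)Mv₀² + Mgh = (3/4)Mv², so v² = v₀² + 2gh/(1+k).
v = √(1.48² + 2×10×3.45/1.5) = √48.19 ≈ 6.94 m/s.

v ≈ 6.94 m/s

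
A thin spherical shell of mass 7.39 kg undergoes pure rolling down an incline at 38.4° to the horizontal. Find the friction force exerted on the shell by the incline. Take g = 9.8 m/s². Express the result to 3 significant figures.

f ≈ 18.0 N

With I = (2/3)MR², the ratio k = I/(MR²) is 2/3.
Along the incline Mg sinθ − f = Ma, and torque about the center fR = Iα = kMR²(a/R) gives f = kMa.
Combining, a = g sinθ/(1+k) and f = kMa = kMg sinθ/(1+k).
f = (2/3) × 7.39 × 9.8 × sin38.4° / 1.667 ≈ 18.0 N.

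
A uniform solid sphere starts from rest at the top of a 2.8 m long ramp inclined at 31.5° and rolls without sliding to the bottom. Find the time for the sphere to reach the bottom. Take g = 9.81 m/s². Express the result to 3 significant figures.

t ≈ 1.24 s

Here I = (2/5)MR², so the shape factor k = I/(MR²) = 0.4.
Along the incline Mg sinθ − f = Ma, and torque about the center fR = Iα = kMR²(a/R) gives f = kMa.
Hence a = g sinθ/(1+k) = 9.81×sin31.5°/1.4 = 3.661 m/s².
Starting from rest, L = ½at², so t = √(2L/a) = √(2×2.8/3.661) ≈ 1.24 s.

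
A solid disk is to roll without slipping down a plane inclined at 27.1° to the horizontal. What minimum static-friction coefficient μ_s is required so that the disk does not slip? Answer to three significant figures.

Here I = (1/2)MR², so the shape factor k = I/(MR²) = 0.5.
Newton's second law down the slope: Mg sinθ − f = Ma. The torque equation fR = Iα (with α = a/R) gives f = kMa.
These give a = g sinθ/(1+k) and the required friction f = kMg sinθ/(1+k).
With N = Mg cosθ, the no-slip condition f ≤ μN gives μ_min = f/N = k tanθ/(1+k).
μ_min = 0.5 × tan27.1° / 1.5 ≈ 0.171.

μ_min ≈ 0.171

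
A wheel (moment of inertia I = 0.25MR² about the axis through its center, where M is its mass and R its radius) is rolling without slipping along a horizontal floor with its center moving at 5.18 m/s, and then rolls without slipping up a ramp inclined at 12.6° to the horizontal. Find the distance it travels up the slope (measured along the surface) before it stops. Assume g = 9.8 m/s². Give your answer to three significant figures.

d ≈ 7.84 m

The moment of inertia is 0.25MR², giving k ≡ I/(MR²) = 0.25.
Rolling without slipping gives ω = v/R, so the total kinetic energy is ½Mv² + ½Iω² = ½(1+k)Mv² = (5/8)Mv².
Setting this equal to Mgh gives the vertical rise h = (1+k)v₀²/(2g) = 1.25×5.18²/(2×9.8) = 1.711 m.
Along the incline, d = h/sinθ = 1.711/sin12.6° ≈ 7.84 m.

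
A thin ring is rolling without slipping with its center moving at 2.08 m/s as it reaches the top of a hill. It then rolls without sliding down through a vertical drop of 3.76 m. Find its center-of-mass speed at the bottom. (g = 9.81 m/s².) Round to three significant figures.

For this body I = MR², i.e. k = I/(MR²) = 1.
The rolling condition ω = v/R makes the rotational term ½I(v/R)² = ½kMv², so KE_total = ½(1+k)Mv² = Mv².
Conserving energy between top and bottom: Mv² = Mv₀² + Mgh, hence v² = v₀² + 2gh/(1+k).
v = √(2.08² + 2×9.81×3.76/2) = √41.21 ≈ 6.42 m/s.

v ≈ 6.42 m/s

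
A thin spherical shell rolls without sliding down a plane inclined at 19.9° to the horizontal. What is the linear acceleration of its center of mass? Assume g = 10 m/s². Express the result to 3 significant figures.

With I = (2/3)MR², the ratio k = I/(MR²) is 2/3.
Along the incline Mg sinθ − f = Ma, and torque about the center fR = Iα = kMR²(a/R) gives f = kMa.
Eliminating f: Mg sinθ = (1+k)Ma, so a = g sinθ/(1+k) = 10 × sin19.9° / 1.667 ≈ 2.04 m/s².

a ≈ 2.04 m/s²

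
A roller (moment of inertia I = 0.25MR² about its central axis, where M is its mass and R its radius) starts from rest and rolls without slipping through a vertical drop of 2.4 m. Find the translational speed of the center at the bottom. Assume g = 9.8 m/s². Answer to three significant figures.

v ≈ 6.13 m/s

With I = 0.25MR², the ratio k = I/(MR²) is 0.25.
Since it rolls without slipping, ω = v/R and KE = ½Mv² + ½Iω² = ½(1+k)Mv² = (5/8)Mv².
Setting Mgh = (5/8)Mv² gives v = √(2gh/(1+k)) = √(2·9.8·2.4/1.25) ≈ 6.13 m/s.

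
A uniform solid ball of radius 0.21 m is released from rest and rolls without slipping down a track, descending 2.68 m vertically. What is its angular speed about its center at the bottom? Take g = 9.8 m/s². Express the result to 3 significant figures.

Here I = (2/5)MR², so the shape factor k = I/(MR²) = 0.4.
Rolling without slipping gives ω = v/R, so the total kinetic energy is ½Mv² + ½Iω² = ½(1+k)Mv² = (7/10)Mv².
Energy conservation Mgh = ½(1+k)Mv² gives v = √(2gh/(1+k)) = √(2 × 9.8 × 2.68 / 1.4) = 6.125 m/s.
Then ω = v/R = 6.125 / 0.21 ≈ 29.2 rad/s.

ω ≈ 29.2 rad/s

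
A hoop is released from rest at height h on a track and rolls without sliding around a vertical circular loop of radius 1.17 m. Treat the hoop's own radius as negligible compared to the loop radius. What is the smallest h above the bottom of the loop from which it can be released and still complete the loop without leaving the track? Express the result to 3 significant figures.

h_min ≈ 3.51 m

With I = MR², the ratio k = I/(MR²) is 1.
At the top of the loop, the minimum-contact condition is Mg = Mv_top²/r, so v_top² = gr.
With ω = v/R, the kinetic energy at speed v is ½(1+k)Mv² = Mv².
Energy conservation from release (height h) to the top (height 2r): Mgh = Mg(2r) + M·gr.
Thus h_min = 2r + (1+k)r/2 = r(2 + 2/2) = 1.17 × 3 ≈ 3.51 m.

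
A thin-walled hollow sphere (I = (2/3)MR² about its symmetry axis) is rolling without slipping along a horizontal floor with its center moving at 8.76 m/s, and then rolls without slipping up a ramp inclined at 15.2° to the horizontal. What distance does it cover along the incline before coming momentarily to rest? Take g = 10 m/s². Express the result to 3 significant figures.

With I = (2/3)MR², the ratio k = I/(MR²) is 2/3.
Since it rolls without slipping, ω = v/R and KE = ½Mv² + ½Iω² = ½(1+k)Mv² = (5/6)Mv².
Setting this equal to Mgh gives the vertical rise h = (1+k)v₀²/(2g) = 1.667×8.76²/(2×10) = 6.395 m.
Along the incline, d = h/sinθ = 6.395/sin15.2° ≈ 24.4 m.

d ≈ 24.4 m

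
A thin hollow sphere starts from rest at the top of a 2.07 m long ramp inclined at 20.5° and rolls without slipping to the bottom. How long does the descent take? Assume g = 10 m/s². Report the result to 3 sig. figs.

Here I = (2/3)MR², so the shape factor k = I/(MR²) = 2/3.
Translational: Mg sinθ − f = Ma. Rotational about the CM: fR = Iα = kMRa, so f = kMa.
Hence a = g sinθ/(1+k) = 10×sin20.5°/1.667 = 2.101 m/s².
With constant a from rest, t = √(2L/a) = √(2·2.07/2.101) ≈ 1.40 s.

t ≈ 1.40 s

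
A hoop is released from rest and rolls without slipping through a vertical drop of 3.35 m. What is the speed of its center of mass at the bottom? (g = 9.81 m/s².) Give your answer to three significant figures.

v ≈ 5.73 m/s

With I = MR², the ratio k = I/(MR²) is 1.
The rolling condition ω = v/R makes the rotational term ½I(v/R)² = ½kMv², so KE_total = ½(1+k)Mv² = Mv².
Setting Mgh = Mv² gives v = √(2gh/(1+k)) = √(2·9.81·3.35/2) ≈ 5.73 m/s.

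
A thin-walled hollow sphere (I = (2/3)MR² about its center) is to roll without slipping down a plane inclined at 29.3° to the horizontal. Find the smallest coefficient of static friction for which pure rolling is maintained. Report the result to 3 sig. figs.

With I = (2/3)MR², the ratio k = I/(MR²) is 2/3.
Newton's second law down the slope: Mg sinθ − f = Ma. The torque equation fR = Iα (with α = a/R) gives f = kMa.
These give a = g sinθ/(1+k) and the required friction f = kMg sinθ/(1+k).
With N = Mg cosθ, the no-slip condition f ≤ μN gives μ_min = f/N = k tanθ/(1+k).
μ_min = (2/3) × tan29.3° / 1.667 ≈ 0.224.

μ_min ≈ 0.224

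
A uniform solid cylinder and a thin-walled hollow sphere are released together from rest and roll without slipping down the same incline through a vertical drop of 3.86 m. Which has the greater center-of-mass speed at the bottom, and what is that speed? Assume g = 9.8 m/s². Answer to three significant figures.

For rolling without slipping, Mgh = ½(1+k)Mv² where k = I/(MR²), so v = √(2gh/(1+k)).
Uniform solid cylinder: k = 0.5, giving v = √(2×9.8×3.86/1.5) = 7.102 m/s.
Thin-walled hollow sphere: k = 2/3, giving v = √(2×9.8×3.86/1.667) = 6.737 m/s.
The smaller k wins: the uniform solid cylinder, at ≈ 7.10 m/s.

the uniform solid cylinder, at v ≈ 7.10 m/s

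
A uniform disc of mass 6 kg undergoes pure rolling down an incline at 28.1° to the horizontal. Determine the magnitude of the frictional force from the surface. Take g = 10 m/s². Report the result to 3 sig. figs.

f ≈ 9.42 N

With I = (1/2)MR², the ratio k = I/(MR²) is 0.5.
Translational: Mg sinθ − f = Ma. Rotational about the CM: fR = Iα = kMRa, so f = kMa.
Combining, a = g sinθ/(1+k) and f = kMa = kMg sinθ/(1+k).
f = 0.5 × 6 × 10 × sin28.1° / 1.5 ≈ 9.42 N.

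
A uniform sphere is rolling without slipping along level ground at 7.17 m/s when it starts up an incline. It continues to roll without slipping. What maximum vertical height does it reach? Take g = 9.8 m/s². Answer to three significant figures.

For this body I = (2/5)MR², i.e. k = I/(MR²) = 0.4.
Pure rolling means v = ωR; then KE = ½Mv² + ½I(v/R)² = ½(1+k)Mv² = (7/10)Mv².
All of this converts to potential energy at the highest point: (7/10)Mv₀² = Mgh.
Thus h = (1+k)v₀²/(2g) = 1.4 × 7.17² / (2 × 9.8) ≈ 3.67 m.

h ≈ 3.67 m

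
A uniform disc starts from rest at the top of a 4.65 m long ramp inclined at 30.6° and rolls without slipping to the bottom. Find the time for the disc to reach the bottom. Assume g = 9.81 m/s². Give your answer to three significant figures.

The moment of inertia is (1/2)MR², giving k ≡ I/(MR²) = 0.5.
Newton's second law down the slope: Mg sinθ − f = Ma. The torque equation fR = Iα (with α = a/R) gives f = kMa.
Hence a = g sinθ/(1+k) = 9.81×sin30.6°/1.5 = 3.329 m/s².
With constant a from rest, t = √(2L/a) = √(2·4.65/3.329) ≈ 1.67 s.

t ≈ 1.67 s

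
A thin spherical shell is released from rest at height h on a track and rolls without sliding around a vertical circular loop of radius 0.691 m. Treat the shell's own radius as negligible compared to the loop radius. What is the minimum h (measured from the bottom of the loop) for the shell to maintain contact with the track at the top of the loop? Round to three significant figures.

h_min ≈ 1.96 m

The moment of inertia is (2/3)MR², giving k ≡ I/(MR²) = 2/3.
At the top of the loop, the minimum-contact condition is Mg = Mv_top²/r, so v_top² = gr.
With ω = v/R, the kinetic energy at speed v is ½(1+k)Mv² = (5/6)Mv².
Energy conservation from release (height h) to the top (height 2r): Mgh = Mg(2r) + (5/6)M·gr.
Thus h_min = 2r + (1+k)r/2 = r(2 + 1.667/2) = 0.691 × 2.833 ≈ 1.96 m.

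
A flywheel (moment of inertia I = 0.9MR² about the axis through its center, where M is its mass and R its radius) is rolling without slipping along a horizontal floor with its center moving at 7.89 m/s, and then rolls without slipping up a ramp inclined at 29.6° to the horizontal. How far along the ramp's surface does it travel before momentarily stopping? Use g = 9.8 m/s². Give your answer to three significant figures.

Here I = 0.9MR², so the shape factor k = I/(MR²) = 0.9.
The rolling condition ω = v/R makes the rotational term ½I(v/R)² = ½kMv², so KE_total = ½(1+k)Mv² = (19/20)Mv².
Setting this equal to Mgh gives the vertical rise h = (1+k)v₀²/(2g) = 1.9×7.89²/(2×9.8) = 6.035 m.
The distance along the slope is d = h/sinθ = 6.035/sin29.6° ≈ 12.2 m.

d ≈ 12.2 m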